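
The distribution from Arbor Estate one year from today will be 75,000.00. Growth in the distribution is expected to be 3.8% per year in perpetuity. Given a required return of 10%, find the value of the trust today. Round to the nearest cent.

1209677.42

Growing perpetuity: P = D₁ / (r − g) = 75,000.0000 / (0.1 − 0.038) = 1,209,677.42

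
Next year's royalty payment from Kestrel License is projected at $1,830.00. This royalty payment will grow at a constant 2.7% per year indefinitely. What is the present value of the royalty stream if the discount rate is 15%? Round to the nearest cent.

Growing perpetuity: P = D₁ / (r − g) = $1,830.0000 / (0.15 − 0.027) = $14,878.05

$14878.05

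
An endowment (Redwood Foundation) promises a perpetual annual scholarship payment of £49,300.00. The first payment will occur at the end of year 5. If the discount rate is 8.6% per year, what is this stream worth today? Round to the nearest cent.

£412125.20

Value at end of year 4: C / r = £49,300.00 / 0.086 = £573,255.8140
Discount to today: PV = £573,255.8140 / (1 + 0.086)^4 = £573,255.8140 / 1.390975 = £412,125.20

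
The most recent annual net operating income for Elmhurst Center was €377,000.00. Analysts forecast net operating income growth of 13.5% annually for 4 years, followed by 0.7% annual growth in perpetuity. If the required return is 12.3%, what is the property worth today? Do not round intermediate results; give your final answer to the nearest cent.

D_1 = 427895.00000
D_2 = 485660.82500
D_3 = 551225.03638
D_4 = 625640.41629
Terminal value at year 4: TV = D_4×(1+g_2)/(r−g_2) = 630019.89920/0.116 = 5431206.02758
P_0 = D_1/(1+r)^1 + D_2/(1+r)^2 + D_3/(1+r)^3 + D_4/(1+r)^4 + TV/(1+r)^4
    = 381028.49510 + 385100.03735 + 389215.08672 + 393374.10813 + 3414894.19730 = 4963611.92460

€4963611.92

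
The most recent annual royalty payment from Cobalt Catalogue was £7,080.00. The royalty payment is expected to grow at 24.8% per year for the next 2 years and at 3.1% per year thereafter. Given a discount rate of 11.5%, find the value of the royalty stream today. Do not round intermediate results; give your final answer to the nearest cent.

D_1 = 8835.84000
D_2 = 11027.12832
Terminal value at year 2: TV = D_2×(1+g_2)/(r−g_2) = 11368.96930/0.084 = 135344.87259
P_0 = D_1/(1+r)^1 + D_2/(1+r)^2 + TV/(1+r)^2
    = 7924.52018 + 8869.77685 + 108865.95153 = 125660.24856

£125660.25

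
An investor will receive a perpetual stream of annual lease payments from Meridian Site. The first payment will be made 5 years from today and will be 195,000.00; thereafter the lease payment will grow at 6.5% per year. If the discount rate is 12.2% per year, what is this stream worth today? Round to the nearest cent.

Value at end of year 4: C₁ / (r − g) = 195,000.00 / (0.122 − 0.065) = 3,421,052.6316
Discount to today: PV = 3,421,052.6316 / (1 + 0.122)^4 = 3,421,052.6316 / 1.584789 = 2,158,680.30

2158680.30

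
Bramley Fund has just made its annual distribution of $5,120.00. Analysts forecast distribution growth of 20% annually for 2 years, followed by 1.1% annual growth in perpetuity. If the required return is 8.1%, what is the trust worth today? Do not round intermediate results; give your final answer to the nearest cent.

$103117.22

D_1 = 6144.00000
D_2 = 7372.80000
Terminal value at year 2: TV = D_2×(1+g_2)/(r−g_2) = 7453.90080/0.07 = 106484.29714
P_0 = D_1/(1+r)^1 + D_2/(1+r)^2 + TV/(1+r)^2
    = 5683.62627 + 6309.29836 + 91124.29487 = 103117.21951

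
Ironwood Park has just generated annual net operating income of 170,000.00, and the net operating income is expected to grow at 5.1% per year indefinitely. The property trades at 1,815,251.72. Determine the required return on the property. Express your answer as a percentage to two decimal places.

14.94%

D₁ = 170,000.00 × 1.051 = 178,670.0000
P = D₁/(r − g) ⇒ r = D₁/P + g = 178,670.0000/1,815,251.72 + 0.051 = 0.098427 + 0.051 = 0.149427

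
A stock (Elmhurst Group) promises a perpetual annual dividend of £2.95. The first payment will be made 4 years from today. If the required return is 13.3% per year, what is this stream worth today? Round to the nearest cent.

Value at end of year 3: C / r = £2.95 / 0.133 = £22.1805
Discount to today: PV = £22.1805 / (1 + 0.133)^3 = £22.1805 / 1.454420 = £15.25

£15.25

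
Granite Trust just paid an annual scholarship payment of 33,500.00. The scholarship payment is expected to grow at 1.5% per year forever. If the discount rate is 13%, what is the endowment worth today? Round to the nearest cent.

295673.91

D₁ = D₀ × (1 + g) = 33,500.00 × 1.015 = 34,002.5000
Growing perpetuity: P = D₁ / (r − g) = 34,002.5000 / (0.13 − 0.015) = 295,673.91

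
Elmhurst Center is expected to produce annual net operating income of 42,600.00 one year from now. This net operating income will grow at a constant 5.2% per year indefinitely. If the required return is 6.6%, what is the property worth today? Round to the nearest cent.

3042857.14

Growing perpetuity: P = D₁ / (r − g) = 42,600.0000 / (0.066 − 0.052) = 3,042,857.14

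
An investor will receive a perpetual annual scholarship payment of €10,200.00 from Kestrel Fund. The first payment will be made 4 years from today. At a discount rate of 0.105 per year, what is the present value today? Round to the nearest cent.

€71998.60

Value at end of year 3: C / r = €10,200.00 / 0.105 = €97,142.8571
Discount to today: PV = €97,142.8571 / (1 + 0.105)^3 = €97,142.8571 / 1.349233 = €71,998.60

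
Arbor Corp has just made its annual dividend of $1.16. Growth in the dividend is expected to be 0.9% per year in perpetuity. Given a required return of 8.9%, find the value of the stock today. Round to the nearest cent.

D₁ = D₀ × (1 + g) = $1.16 × 1.009 = $1.1704
Growing perpetuity: P = D₁ / (r − g) = $1.1704 / (0.089 − 0.009) = $14.63

$14.63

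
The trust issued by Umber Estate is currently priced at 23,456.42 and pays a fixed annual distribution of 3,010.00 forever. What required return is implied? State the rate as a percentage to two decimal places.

12.83%

P = C/r ⇒ r = C/P = 3,010.00/23,456.42 = 0.128323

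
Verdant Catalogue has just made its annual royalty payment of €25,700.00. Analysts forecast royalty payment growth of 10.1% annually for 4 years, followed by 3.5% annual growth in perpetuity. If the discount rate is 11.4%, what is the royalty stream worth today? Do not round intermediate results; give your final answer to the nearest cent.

€421094.39

D_1 = 28295.70000
D_2 = 31153.56570
D_3 = 34300.07584
D_4 = 37764.38350
Terminal value at year 4: TV = D_4×(1+g_2)/(r−g_2) = 39086.13692/0.079 = 494761.22680
P_0 = D_1/(1+r)^1 + D_2/(1+r)^2 + D_3/(1+r)^3 + D_4/(1+r)^4 + TV/(1+r)^4
    = 25400.08977 + 25103.67938 + 24810.72801 + 24521.19528 + 321258.69760 = 421094.39003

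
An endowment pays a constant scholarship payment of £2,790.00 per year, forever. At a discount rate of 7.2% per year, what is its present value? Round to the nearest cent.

Level perpetuity: PV = C / r = £2,790.00 / 0.072 = £38,750.00

£38750.00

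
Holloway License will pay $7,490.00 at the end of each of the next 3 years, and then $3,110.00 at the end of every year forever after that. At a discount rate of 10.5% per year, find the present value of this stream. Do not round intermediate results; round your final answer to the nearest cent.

$40416.29

PV of 3-year annuity: $7,490.00 × [1 − (1+0.105)^−3] / 0.105 = 18463.77473
Perpetuity value at year 3: $3,110.00 / 0.105 = 29619.04762
PV of perpetuity: 29619.04762 / (1+0.105)^3 = 21952.51365
Total PV = 18463.77473 + 21952.51365 = 40416.28838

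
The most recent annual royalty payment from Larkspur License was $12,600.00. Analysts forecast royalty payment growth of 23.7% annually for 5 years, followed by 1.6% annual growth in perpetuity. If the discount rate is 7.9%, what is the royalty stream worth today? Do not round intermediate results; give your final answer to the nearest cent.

$499114.61

D_1 = 15586.20000
D_2 = 19280.12940
D_3 = 23849.52007
D_4 = 29501.85632
D_5 = 36493.79627
Terminal value at year 5: TV = D_5×(1+g_2)/(r−g_2) = 37077.69701/0.063 = 588534.87322
P_0 = D_1/(1+r)^1 + D_2/(1+r)^2 + D_3/(1+r)^3 + D_4/(1+r)^4 + D_5/(1+r)^5 + TV/(1+r)^5
    = 14445.04171 + 16560.25634 + 18985.20583 + 21765.24524 + 24952.37105 + 402406.49181 = 499114.61197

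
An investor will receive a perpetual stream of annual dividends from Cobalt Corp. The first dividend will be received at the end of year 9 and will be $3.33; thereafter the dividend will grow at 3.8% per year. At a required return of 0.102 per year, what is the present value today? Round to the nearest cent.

$23.92

Value at end of year 8: C₁ / (r − g) = $3.33 / (0.102 − 0.038) = $52.0313
Discount to today: PV = $52.0313 / (1 + 0.102)^8 = $52.0313 / 2.174967 = $23.92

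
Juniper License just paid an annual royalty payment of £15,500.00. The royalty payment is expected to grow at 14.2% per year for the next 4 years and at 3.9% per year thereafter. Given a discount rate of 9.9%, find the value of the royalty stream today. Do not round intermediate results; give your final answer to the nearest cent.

£381252.74

D_1 = 17701.00000
D_2 = 20214.54200
D_3 = 23085.00696
D_4 = 26363.07795
Terminal value at year 4: TV = D_4×(1+g_2)/(r−g_2) = 27391.23799/0.06 = 456520.63322
P_0 = D_1/(1+r)^1 + D_2/(1+r)^2 + D_3/(1+r)^3 + D_4/(1+r)^4 + TV/(1+r)^4
    = 16106.46042 + 16736.64950 + 17391.49566 + 18071.96364 + 312946.17035 = 381252.73957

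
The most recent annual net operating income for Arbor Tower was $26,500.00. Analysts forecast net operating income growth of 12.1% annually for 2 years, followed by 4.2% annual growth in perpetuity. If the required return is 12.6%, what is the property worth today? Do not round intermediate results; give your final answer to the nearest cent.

$378460.76

D_1 = 29706.50000
D_2 = 33300.98650
Terminal value at year 2: TV = D_2×(1+g_2)/(r−g_2) = 34699.62793/0.084 = 413090.80873
P_0 = D_1/(1+r)^1 + D_2/(1+r)^2 + TV/(1+r)^2
    = 26382.32682 + 26265.17617 + 325813.25676 = 378460.75975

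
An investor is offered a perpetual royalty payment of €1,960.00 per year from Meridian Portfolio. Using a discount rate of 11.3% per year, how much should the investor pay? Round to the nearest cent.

Level perpetuity: PV = C / r = €1,960.00 / 0.113 = €17,345.13

€17345.13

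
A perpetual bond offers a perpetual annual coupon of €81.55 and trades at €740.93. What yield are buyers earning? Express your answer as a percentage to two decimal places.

11.01%

P = C/r ⇒ r = C/P = €81.55/€740.93 = 0.110064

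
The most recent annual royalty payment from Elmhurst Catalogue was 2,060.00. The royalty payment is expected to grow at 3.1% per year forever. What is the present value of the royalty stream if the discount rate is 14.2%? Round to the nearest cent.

19133.87

D₁ = D₀ × (1 + g) = 2,060.00 × 1.031 = 2,123.8600
Growing perpetuity: P = D₁ / (r − g) = 2,123.8600 / (0.142 − 0.031) = 19,133.87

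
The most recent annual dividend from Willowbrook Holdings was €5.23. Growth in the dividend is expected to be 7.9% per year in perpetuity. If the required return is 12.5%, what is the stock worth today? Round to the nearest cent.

€122.68

D₁ = D₀ × (1 + g) = €5.23 × 1.079 = €5.6432
Growing perpetuity: P = D₁ / (r − g) = €5.6432 / (0.125 − 0.079) = €122.68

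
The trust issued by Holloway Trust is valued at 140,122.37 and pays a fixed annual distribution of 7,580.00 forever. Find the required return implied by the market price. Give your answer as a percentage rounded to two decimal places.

P = C/r ⇒ r = C/P = 7,580.00/140,122.37 = 0.054096

5.41%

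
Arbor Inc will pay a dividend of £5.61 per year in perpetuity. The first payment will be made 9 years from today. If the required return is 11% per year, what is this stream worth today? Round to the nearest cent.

Value at end of year 8: C / r = £5.61 / 0.11 = £51.0000
Discount to today: PV = £51.0000 / (1 + 0.11)^8 = £51.0000 / 2.304538 = £22.13

£22.13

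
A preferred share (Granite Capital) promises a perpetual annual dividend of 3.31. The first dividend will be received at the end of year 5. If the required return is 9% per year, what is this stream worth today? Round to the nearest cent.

Value at end of year 4: C / r = 3.31 / 0.09 = 36.7778
Discount to today: PV = 36.7778 / (1 + 0.09)^4 = 36.7778 / 1.411582 = 26.05

26.05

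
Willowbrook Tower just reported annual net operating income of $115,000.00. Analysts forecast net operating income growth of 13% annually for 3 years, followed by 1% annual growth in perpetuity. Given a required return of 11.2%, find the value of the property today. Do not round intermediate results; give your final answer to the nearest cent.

D_1 = 129950.00000
D_2 = 146843.50000
D_3 = 165933.15500
Terminal value at year 3: TV = D_3×(1+g_2)/(r−g_2) = 167592.48655/0.102 = 1643063.59363
P_0 = D_1/(1+r)^1 + D_2/(1+r)^2 + D_3/(1+r)^3 + TV/(1+r)^3
    = 116861.51079 + 118753.15395 + 120675.41724 + 1194923.24909 = 1551213.33107

$1551213.33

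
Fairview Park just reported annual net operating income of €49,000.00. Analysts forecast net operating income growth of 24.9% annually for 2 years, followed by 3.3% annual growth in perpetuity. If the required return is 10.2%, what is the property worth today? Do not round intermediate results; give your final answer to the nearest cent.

D_1 = 61201.00000
D_2 = 76440.04900
Terminal value at year 2: TV = D_2×(1+g_2)/(r−g_2) = 78962.57062/0.069 = 1144385.08141
P_0 = D_1/(1+r)^1 + D_2/(1+r)^2 + TV/(1+r)^2
    = 55536.29764 + 62944.49705 + 942342.97763 = 1060823.77232

€1060823.77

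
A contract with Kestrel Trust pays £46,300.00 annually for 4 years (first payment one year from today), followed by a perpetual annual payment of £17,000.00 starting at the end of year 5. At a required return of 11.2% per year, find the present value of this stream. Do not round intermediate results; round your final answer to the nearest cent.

PV of 4-year annuity: £46,300.00 × [1 − (1+0.112)^−4] / 0.112 = 143031.99706
Perpetuity value at year 4: £17,000.00 / 0.112 = 151785.71429
PV of perpetuity: 151785.71429 / (1+0.112)^4 = 99268.56634
Total PV = 143031.99706 + 99268.56634 = 242300.56340

£242300.56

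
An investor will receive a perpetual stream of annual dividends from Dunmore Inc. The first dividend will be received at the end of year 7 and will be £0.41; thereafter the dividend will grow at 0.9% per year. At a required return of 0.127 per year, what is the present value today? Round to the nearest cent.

Value at end of year 6: C₁ / (r − g) = £0.41 / (0.127 − 0.009) = £3.4746
Discount to today: PV = £3.4746 / (1 + 0.127)^6 = £3.4746 / 2.049007 = £1.70

£1.70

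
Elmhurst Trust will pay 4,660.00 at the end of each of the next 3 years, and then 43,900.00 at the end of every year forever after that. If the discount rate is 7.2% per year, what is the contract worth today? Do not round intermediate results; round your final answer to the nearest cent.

507119.19

PV of 3-year annuity: 4,660.00 × [1 − (1+0.072)^−3] / 0.072 = 12184.76321
Perpetuity value at year 3: 43,900.00 / 0.072 = 609722.22222
PV of perpetuity: 609722.22222 / (1+0.072)^3 = 494934.43146
Total PV = 12184.76321 + 494934.43146 = 507119.19467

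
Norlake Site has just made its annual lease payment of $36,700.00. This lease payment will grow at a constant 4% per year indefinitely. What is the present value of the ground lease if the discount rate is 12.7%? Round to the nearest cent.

D₁ = D₀ × (1 + g) = $36,700.00 × 1.04 = $38,168.0000
Growing perpetuity: P = D₁ / (r − g) = $38,168.0000 / (0.127 − 0.04) = $438,712.64

$438712.64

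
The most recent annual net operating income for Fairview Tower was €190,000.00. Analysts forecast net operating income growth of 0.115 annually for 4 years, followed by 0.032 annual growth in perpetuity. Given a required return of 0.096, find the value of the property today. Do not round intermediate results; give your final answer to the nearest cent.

D_1 = 211850.00000
D_2 = 236212.75000
D_3 = 263377.21625
D_4 = 293665.59612
Terminal value at year 4: TV = D_4×(1+g_2)/(r−g_2) = 303062.89519/0.064 = 4735357.73741
P_0 = D_1/(1+r)^1 + D_2/(1+r)^2 + D_3/(1+r)^3 + D_4/(1+r)^4 + TV/(1+r)^4
    = 193293.79562 + 196644.69171 + 200053.67816 + 203521.76199 + 3281788.41214 = 4075302.33962

€4075302.34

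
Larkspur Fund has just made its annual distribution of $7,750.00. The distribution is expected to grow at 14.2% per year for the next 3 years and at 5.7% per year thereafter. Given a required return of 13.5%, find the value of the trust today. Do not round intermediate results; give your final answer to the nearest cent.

D_1 = 8850.50000
D_2 = 10107.27100
D_3 = 11542.50348
Terminal value at year 3: TV = D_3×(1+g_2)/(r−g_2) = 12200.42618/0.078 = 156415.72026
P_0 = D_1/(1+r)^1 + D_2/(1+r)^2 + D_3/(1+r)^3 + TV/(1+r)^3
    = 7797.79736 + 7845.88950 + 7894.27824 + 106977.59109 = 130515.55619

$130515.56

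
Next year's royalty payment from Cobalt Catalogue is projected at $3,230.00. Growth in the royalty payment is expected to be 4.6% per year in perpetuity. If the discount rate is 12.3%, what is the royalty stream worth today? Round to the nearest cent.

Growing perpetuity: P = D₁ / (r − g) = $3,230.0000 / (0.123 − 0.046) = $41,948.05

$41948.05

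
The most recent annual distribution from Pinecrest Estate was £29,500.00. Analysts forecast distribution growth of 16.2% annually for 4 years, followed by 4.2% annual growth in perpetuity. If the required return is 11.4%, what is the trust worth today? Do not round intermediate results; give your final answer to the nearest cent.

£636677.23

D_1 = 34279.00000
D_2 = 39832.19800
D_3 = 46285.01408
D_4 = 53783.18636
Terminal value at year 4: TV = D_4×(1+g_2)/(r−g_2) = 56042.08018/0.072 = 778362.22477
P_0 = D_1/(1+r)^1 + D_2/(1+r)^2 + D_3/(1+r)^3 + D_4/(1+r)^4 + TV/(1+r)^4
    = 30771.09515 + 32096.95922 + 33479.95207 + 34922.53529 + 505406.69123 = 636677.23296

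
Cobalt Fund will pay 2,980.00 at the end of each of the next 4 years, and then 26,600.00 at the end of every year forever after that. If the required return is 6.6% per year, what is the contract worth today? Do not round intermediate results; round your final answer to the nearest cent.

PV of 4-year annuity: 2,980.00 × [1 − (1+0.066)^−4] / 0.066 = 10185.71188
Perpetuity value at year 4: 26,600.00 / 0.066 = 403030.30303
PV of perpetuity: 403030.30303 / (1+0.066)^4 = 312110.86142
Total PV = 10185.71188 + 312110.86142 = 322296.57330

322296.57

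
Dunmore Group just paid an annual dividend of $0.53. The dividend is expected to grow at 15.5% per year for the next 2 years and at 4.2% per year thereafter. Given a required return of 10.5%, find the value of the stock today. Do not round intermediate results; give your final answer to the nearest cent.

$10.71

D_1 = 0.61215
D_2 = 0.70703
Terminal value at year 2: TV = D_2×(1+g_2)/(r−g_2) = 0.73673/0.063 = 11.69411
P_0 = D_1/(1+r)^1 + D_2/(1+r)^2 + TV/(1+r)^2
    = 0.55398 + 0.57905 + 9.57729 = 10.71032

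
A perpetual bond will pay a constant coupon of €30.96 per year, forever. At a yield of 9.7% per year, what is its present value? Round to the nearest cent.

Level perpetuity: PV = C / r = €30.96 / 0.097 = €319.18

€319.18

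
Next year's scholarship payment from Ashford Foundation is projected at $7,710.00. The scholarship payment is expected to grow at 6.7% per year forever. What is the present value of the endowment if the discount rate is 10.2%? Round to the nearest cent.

Growing perpetuity: P = D₁ / (r − g) = $7,710.0000 / (0.102 − 0.067) = $220,285.71

$220285.71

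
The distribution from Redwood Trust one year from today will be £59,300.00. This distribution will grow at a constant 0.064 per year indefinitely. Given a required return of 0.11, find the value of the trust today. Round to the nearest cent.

£1289130.43

Growing perpetuity: P = D₁ / (r − g) = £59,300.0000 / (0.11 − 0.064) = £1,289,130.43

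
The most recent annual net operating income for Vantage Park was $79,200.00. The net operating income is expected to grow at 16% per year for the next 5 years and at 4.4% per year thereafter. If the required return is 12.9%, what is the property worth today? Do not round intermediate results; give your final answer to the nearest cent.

D_1 = 91872.00000
D_2 = 106571.52000
D_3 = 123622.96320
D_4 = 143402.63731
D_5 = 166347.05928
Terminal value at year 5: TV = D_5×(1+g_2)/(r−g_2) = 173666.32989/0.085 = 2043133.29283
P_0 = D_1/(1+r)^1 + D_2/(1+r)^2 + D_3/(1+r)^3 + D_4/(1+r)^4 + D_5/(1+r)^5 + TV/(1+r)^5
    = 81374.66785 + 83609.04757 + 85904.77872 + 88263.54590 + 90687.07993 + 1113850.72291 = 1543689.84287

$1543689.84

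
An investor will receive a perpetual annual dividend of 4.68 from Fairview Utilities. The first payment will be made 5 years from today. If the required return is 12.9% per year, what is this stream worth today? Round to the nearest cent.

Value at end of year 4: C / r = 4.68 / 0.129 = 36.2791
Discount to today: PV = 36.2791 / (1 + 0.129)^4 = 36.2791 / 1.624710 = 22.33

22.33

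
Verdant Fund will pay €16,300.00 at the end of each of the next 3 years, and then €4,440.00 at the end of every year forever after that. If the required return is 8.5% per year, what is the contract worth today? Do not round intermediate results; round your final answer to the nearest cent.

PV of 3-year annuity: €16,300.00 × [1 − (1+0.085)^−3] / 0.085 = 41630.56465
Perpetuity value at year 3: €4,440.00 / 0.085 = 52235.29412
PV of perpetuity: 52235.29412 / (1+0.085)^3 = 40895.43479
Total PV = 41630.56465 + 40895.43479 = 82525.99944

€82526.00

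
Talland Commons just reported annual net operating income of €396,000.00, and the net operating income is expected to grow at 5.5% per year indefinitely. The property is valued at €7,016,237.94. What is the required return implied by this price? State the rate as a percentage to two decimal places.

11.45%

D₁ = €396,000.00 × 1.055 = €417,780.0000
P = D₁/(r − g) ⇒ r = D₁/P + g = €417,780.0000/€7,016,237.94 + 0.055 = 0.059545 + 0.055 = 0.114545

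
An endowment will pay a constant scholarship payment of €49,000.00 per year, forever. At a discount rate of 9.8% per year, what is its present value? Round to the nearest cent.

Level perpetuity: PV = C / r = €49,000.00 / 0.098 = €500,000.00

€500000.00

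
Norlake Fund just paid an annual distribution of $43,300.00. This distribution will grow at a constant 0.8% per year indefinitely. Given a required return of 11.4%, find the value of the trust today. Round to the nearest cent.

$411758.49

D₁ = D₀ × (1 + g) = $43,300.00 × 1.008 = $43,646.4000
Growing perpetuity: P = D₁ / (r − g) = $43,646.4000 / (0.114 − 0.008) = $411,758.49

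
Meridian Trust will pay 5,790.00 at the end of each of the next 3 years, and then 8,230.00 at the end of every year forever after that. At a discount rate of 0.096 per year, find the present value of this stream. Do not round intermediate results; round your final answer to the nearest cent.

79618.26

PV of 3-year annuity: 5,790.00 × [1 − (1+0.096)^−3] / 0.096 = 14500.87804
Perpetuity value at year 3: 8,230.00 / 0.096 = 85729.16667
PV of perpetuity: 85729.16667 / (1+0.096)^3 = 65117.38320
Total PV = 14500.87804 + 65117.38320 = 79618.26124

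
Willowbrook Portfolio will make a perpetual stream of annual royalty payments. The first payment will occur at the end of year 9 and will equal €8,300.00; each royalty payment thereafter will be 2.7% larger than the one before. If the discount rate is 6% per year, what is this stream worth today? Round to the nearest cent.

Value at end of year 8: C₁ / (r − g) = €8,300.00 / (0.06 − 0.027) = €251,515.1515
Discount to today: PV = €251,515.1515 / (1 + 0.06)^8 = €251,515.1515 / 1.593848 = €157,803.72

€157803.72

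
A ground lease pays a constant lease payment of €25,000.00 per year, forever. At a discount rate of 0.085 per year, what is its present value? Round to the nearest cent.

Level perpetuity: PV = C / r = €25,000.00 / 0.085 = €294,117.65

€294117.65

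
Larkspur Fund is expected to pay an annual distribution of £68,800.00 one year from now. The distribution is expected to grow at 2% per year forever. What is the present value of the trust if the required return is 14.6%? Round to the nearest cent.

£546031.75

Growing perpetuity: P = D₁ / (r − g) = £68,800.0000 / (0.146 − 0.02) = £546,031.75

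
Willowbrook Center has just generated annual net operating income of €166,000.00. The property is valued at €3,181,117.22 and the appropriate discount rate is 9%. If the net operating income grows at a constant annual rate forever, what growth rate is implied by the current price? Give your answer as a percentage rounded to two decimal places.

3.59%

P = D₀(1+g)/(r−g) ⇒ P(r−g) = D₀(1+g) ⇒ g(P+D₀) = P·r − D₀
g = (P·r − D₀)/(P + D₀) = (€3,181,117.22×0.09 − €166,000.00) / (€3,181,117.22 + €166,000.00) = 0.035942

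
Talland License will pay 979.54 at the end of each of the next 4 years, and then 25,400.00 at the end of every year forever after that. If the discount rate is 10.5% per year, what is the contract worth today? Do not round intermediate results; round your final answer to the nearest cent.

PV of 4-year annuity: 979.54 × [1 − (1+0.105)^−4] / 0.105 = 3071.69868
Perpetuity value at year 4: 25,400.00 / 0.105 = 241904.76190
PV of perpetuity: 241904.76190 / (1+0.105)^4 = 162253.96015
Total PV = 3071.69868 + 162253.96015 = 165325.65882

165325.66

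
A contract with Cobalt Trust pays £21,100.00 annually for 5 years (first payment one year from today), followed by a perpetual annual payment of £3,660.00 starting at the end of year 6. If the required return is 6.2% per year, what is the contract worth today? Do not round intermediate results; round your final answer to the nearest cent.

PV of 5-year annuity: £21,100.00 × [1 − (1+0.062)^−5] / 0.062 = 88399.37028
Perpetuity value at year 5: £3,660.00 / 0.062 = 59032.25806
PV of perpetuity: 59032.25806 / (1+0.062)^5 = 43698.52843
Total PV = 88399.37028 + 43698.52843 = 132097.89871

£132097.90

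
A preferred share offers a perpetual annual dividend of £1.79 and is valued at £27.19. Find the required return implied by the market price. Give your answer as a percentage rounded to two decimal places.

P = C/r ⇒ r = C/P = £1.79/£27.19 = 0.065833

6.58%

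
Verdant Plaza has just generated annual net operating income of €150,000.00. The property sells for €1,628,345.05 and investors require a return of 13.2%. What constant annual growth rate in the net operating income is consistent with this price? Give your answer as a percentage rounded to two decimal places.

P = D₀(1+g)/(r−g) ⇒ P(r−g) = D₀(1+g) ⇒ g(P+D₀) = P·r − D₀
g = (P·r − D₀)/(P + D₀) = (€1,628,345.05×0.132 − €150,000.00) / (€1,628,345.05 + €150,000.00) = 0.036518

3.65%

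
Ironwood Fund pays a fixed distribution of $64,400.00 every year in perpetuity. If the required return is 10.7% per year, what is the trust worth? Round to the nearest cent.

Level perpetuity: PV = C / r = $64,400.00 / 0.107 = $601,869.16

$601869.16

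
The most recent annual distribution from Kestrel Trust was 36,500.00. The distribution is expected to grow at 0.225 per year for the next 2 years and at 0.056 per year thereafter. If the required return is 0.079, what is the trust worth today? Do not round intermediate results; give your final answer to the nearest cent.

2248507.07

D_1 = 44712.50000
D_2 = 54772.81250
Terminal value at year 2: TV = D_2×(1+g_2)/(r−g_2) = 57840.09000/0.023 = 2514786.52174
P_0 = D_1/(1+r)^1 + D_2/(1+r)^2 + TV/(1+r)^2
    = 41438.83225 + 47045.94023 + 2160022.29928 = 2248507.07177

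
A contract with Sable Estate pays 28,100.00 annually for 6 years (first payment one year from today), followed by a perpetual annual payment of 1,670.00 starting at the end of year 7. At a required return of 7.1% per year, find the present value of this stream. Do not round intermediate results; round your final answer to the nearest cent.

PV of 6-year annuity: 28,100.00 × [1 − (1+0.071)^−6] / 0.071 = 133527.27504
Perpetuity value at year 6: 1,670.00 / 0.071 = 23521.12676
PV of perpetuity: 23521.12676 / (1+0.071)^6 = 15585.52002
Total PV = 133527.27504 + 15585.52002 = 149112.79506

149112.80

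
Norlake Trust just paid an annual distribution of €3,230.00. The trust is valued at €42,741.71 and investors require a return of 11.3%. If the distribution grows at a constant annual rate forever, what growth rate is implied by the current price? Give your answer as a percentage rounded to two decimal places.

3.48%

P = D₀(1+g)/(r−g) ⇒ P(r−g) = D₀(1+g) ⇒ g(P+D₀) = P·r − D₀
g = (P·r − D₀)/(P + D₀) = (€42,741.71×0.113 − €3,230.00) / (€42,741.71 + €3,230.00) = 0.034800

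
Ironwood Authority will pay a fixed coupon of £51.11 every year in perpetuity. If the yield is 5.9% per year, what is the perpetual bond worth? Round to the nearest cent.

Level perpetuity: PV = C / r = £51.11 / 0.059 = £866.27

£866.27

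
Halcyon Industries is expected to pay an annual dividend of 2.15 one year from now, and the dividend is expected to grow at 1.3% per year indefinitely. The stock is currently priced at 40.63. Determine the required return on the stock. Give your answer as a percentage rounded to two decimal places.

6.59%

P = D₁/(r − g) ⇒ r = D₁/P + g = 2.1500/40.63 + 0.013 = 0.052917 + 0.013 = 0.065917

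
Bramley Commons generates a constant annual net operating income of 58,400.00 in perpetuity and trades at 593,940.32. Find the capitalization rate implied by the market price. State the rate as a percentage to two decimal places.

9.83%

P = C/r ⇒ r = C/P = 58,400.00/593,940.32 = 0.098326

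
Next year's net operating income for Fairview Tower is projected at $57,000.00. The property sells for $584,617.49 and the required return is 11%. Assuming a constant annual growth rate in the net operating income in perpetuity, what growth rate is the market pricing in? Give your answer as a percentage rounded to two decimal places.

P = D₁/(r−g) ⇒ g = r − D₁/P = 0.11 − $57,000.00/$584,617.49 = 0.012500

1.25%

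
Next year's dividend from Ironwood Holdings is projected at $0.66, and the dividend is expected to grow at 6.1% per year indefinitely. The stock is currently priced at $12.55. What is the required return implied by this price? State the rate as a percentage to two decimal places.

11.36%

P = D₁/(r − g) ⇒ r = D₁/P + g = $0.6600/$12.55 + 0.061 = 0.052590 + 0.061 = 0.113590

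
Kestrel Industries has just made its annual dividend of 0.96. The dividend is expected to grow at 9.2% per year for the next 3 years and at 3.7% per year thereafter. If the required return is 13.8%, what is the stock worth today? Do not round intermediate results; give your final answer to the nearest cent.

D_1 = 1.04832
D_2 = 1.14477
D_3 = 1.25008
Terminal value at year 3: TV = D_3×(1+g_2)/(r−g_2) = 1.29634/0.101 = 12.83502
P_0 = D_1/(1+r)^1 + D_2/(1+r)^2 + D_3/(1+r)^3 + TV/(1+r)^3
    = 0.92120 + 0.88396 + 0.84823 + 8.70903 = 11.36241

11.36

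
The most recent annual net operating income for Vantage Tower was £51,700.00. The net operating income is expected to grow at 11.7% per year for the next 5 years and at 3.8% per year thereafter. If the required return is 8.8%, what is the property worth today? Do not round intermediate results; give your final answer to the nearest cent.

D_1 = 57748.90000
D_2 = 64505.52130
D_3 = 72052.66729
D_4 = 80482.82937
D_5 = 89899.32040
Terminal value at year 5: TV = D_5×(1+g_2)/(r−g_2) = 93315.49458/0.05 = 1866309.89153
P_0 = D_1/(1+r)^1 + D_2/(1+r)^2 + D_3/(1+r)^3 + D_4/(1+r)^4 + D_5/(1+r)^5 + TV/(1+r)^5
    = 53078.03309 + 54492.79684 + 55945.27028 + 57436.45855 + 58967.39357 + 1224163.09051 = 1504083.04284

£1504083.04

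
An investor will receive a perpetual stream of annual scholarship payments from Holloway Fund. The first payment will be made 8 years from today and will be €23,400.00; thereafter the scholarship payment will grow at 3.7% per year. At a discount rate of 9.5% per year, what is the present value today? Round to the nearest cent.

Value at end of year 7: C₁ / (r − g) = €23,400.00 / (0.095 − 0.037) = €403,448.2759
Discount to today: PV = €403,448.2759 / (1 + 0.095)^7 = €403,448.2759 / 1.887552 = €213,741.59

€213741.59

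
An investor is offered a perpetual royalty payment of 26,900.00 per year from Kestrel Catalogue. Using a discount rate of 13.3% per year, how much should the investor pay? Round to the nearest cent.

Level perpetuity: PV = C / r = 26,900.00 / 0.133 = 202,255.64

202255.64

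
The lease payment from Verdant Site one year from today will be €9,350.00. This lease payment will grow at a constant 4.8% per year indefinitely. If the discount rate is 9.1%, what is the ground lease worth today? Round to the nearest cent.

€217441.86

Growing perpetuity: P = D₁ / (r − g) = €9,350.0000 / (0.091 − 0.048) = €217,441.86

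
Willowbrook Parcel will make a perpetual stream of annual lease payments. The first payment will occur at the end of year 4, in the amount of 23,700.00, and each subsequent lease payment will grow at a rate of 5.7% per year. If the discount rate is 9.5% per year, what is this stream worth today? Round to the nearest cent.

475031.48

Value at end of year 3: C₁ / (r − g) = 23,700.00 / (0.095 − 0.057) = 623,684.2105
Discount to today: PV = 623,684.2105 / (1 + 0.095)^3 = 623,684.2105 / 1.312932 = 475,031.48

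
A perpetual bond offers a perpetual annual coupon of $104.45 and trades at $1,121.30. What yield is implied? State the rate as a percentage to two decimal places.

P = C/r ⇒ r = C/P = $104.45/$1,121.30 = 0.093151

9.32%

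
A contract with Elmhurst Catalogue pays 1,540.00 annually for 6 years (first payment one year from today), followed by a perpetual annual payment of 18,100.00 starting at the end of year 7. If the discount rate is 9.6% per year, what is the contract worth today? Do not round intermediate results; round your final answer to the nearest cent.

115565.20

PV of 6-year annuity: 1,540.00 × [1 − (1+0.096)^−6] / 0.096 = 6786.45910
Perpetuity value at year 6: 18,100.00 / 0.096 = 188541.66667
PV of perpetuity: 188541.66667 / (1+0.096)^6 = 108778.73823
Total PV = 6786.45910 + 108778.73823 = 115565.19733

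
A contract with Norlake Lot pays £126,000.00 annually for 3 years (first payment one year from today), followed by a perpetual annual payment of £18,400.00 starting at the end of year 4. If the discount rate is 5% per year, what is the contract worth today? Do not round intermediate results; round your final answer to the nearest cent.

PV of 3-year annuity: £126,000.00 × [1 − (1+0.05)^−3] / 0.05 = 343129.25170
Perpetuity value at year 3: £18,400.00 / 0.05 = 368000.00000
PV of perpetuity: 368000.00000 / (1+0.05)^3 = 317892.23626
Total PV = 343129.25170 + 317892.23626 = 661021.48796

£661021.49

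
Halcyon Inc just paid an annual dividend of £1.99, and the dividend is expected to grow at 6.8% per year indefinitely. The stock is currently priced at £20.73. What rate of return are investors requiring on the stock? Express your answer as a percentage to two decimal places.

17.05%

D₁ = £1.99 × 1.068 = £2.1253
P = D₁/(r − g) ⇒ r = D₁/P + g = £2.1253/£20.73 + 0.068 = 0.102524 + 0.068 = 0.170524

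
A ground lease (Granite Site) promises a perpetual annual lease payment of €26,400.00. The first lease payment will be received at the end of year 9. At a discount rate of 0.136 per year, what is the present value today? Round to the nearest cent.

Value at end of year 8: C / r = €26,400.00 / 0.136 = €194,117.6471
Discount to today: PV = €194,117.6471 / (1 + 0.136)^8 = €194,117.6471 / 2.773490 = €69,990.38

€69990.38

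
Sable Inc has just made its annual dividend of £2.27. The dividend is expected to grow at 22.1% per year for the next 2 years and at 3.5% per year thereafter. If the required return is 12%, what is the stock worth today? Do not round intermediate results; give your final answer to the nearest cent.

D_1 = 2.77167
D_2 = 3.38421
Terminal value at year 2: TV = D_2×(1+g_2)/(r−g_2) = 3.50266/0.085 = 41.20772
P_0 = D_1/(1+r)^1 + D_2/(1+r)^2 + TV/(1+r)^2
    = 2.47471 + 2.69787 + 32.85054 = 38.02312

£38.02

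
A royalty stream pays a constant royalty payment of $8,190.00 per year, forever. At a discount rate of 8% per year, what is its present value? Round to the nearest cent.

$102375.00

Level perpetuity: PV = C / r = $8,190.00 / 0.08 = $102,375.00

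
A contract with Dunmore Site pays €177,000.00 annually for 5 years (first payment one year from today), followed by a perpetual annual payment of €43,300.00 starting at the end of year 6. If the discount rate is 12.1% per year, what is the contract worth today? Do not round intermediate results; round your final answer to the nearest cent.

€838618.24

PV of 5-year annuity: €177,000.00 × [1 − (1+0.121)^−5] / 0.121 = 636467.90571
Perpetuity value at year 5: €43,300.00 / 0.121 = 357851.23967
PV of perpetuity: 357851.23967 / (1+0.121)^5 = 202150.33392
Total PV = 636467.90571 + 202150.33392 = 838618.23963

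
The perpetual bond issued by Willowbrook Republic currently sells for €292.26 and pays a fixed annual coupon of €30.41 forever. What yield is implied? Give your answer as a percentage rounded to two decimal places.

P = C/r ⇒ r = C/P = €30.41/€292.26 = 0.104051

10.41%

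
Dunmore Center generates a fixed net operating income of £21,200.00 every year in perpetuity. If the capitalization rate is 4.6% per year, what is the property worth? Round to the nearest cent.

Level perpetuity: PV = C / r = £21,200.00 / 0.046 = £460,869.57

£460869.57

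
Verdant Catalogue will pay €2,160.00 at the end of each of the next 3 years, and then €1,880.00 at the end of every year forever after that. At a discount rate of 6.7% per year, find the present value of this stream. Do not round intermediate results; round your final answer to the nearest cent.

€28798.56

PV of 3-year annuity: €2,160.00 × [1 − (1+0.067)^−3] / 0.067 = 5699.73657
Perpetuity value at year 3: €1,880.00 / 0.067 = 28059.70149
PV of perpetuity: 28059.70149 / (1+0.067)^3 = 23098.81967
Total PV = 5699.73657 + 23098.81967 = 28798.55623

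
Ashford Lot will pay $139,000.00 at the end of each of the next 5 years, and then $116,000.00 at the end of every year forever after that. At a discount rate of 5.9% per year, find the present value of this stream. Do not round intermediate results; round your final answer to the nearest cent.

$2063250.20

PV of 5-year annuity: $139,000.00 × [1 − (1+0.059)^−5] / 0.059 = 587114.85922
Perpetuity value at year 5: $116,000.00 / 0.059 = 1966101.69492
PV of perpetuity: 1966101.69492 / (1+0.059)^5 = 1476135.33758
Total PV = 587114.85922 + 1476135.33758 = 2063250.19680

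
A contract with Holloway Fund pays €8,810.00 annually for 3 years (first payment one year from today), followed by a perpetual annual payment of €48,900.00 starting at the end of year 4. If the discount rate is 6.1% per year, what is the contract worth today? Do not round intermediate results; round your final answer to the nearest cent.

PV of 3-year annuity: €8,810.00 × [1 − (1+0.061)^−3] / 0.061 = 23505.73302
Perpetuity value at year 3: €48,900.00 / 0.061 = 801639.34426
PV of perpetuity: 801639.34426 / (1+0.061)^3 = 671170.51969
Total PV = 23505.73302 + 671170.51969 = 694676.25271

€694676.25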